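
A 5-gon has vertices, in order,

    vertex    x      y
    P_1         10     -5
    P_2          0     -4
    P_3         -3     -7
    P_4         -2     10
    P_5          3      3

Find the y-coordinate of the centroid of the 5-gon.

2/59

Apply the shoelace formula. First the cross-terms c_i = x_i·y_{i+1} − x_{i+1}·y_i:
  -40, -12, -44, -36, -45  ⇒  2A = -177, A = -88.5.
Then Σ (y_i + y_{i+1})·c_i = -18, so ȳ = -18 / (6·(-88.5)) = 2/59.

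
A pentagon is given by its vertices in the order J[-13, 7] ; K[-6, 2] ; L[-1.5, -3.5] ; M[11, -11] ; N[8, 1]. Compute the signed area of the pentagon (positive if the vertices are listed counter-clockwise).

131.5

Σ = (16) + (24) + (55) + (99) + (69) = 263
Signed area = Σ/2 = 131.5 (positive ⇒ counter-clockwise traversal).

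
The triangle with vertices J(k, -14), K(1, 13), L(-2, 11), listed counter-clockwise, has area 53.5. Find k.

Write out the shoelace sum; only the two edges meeting at J involve k:
2·Area = [((-2)·(-14) − k·11) + (k·13 − 1·(-14))] + 37
       = 2·k + 79 = 107
⇒ k = 14.

14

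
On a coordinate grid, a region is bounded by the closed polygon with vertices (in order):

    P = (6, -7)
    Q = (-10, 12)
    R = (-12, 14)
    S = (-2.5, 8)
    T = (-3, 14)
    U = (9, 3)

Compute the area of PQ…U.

Apply the surveyor's formula: 2A = Σ (x_i·y_{i+1} − x_{i+1}·y_i), indices taken mod 6.
P→Q: (6)(12) − (-10)(-7) = 2
Q→R: (-10)(14) − (-12)(12) = 4
R→S: (-12)(8) − (-2.5)(14) = -61
S→T: (-2.5)(14) − (-3)(8) = -11
T→U: (-3)(3) − (9)(14) = -135
U→P: (9)(-7) − (6)(3) = -81
Σ = -282
Area = |Σ|/2 = 141.

141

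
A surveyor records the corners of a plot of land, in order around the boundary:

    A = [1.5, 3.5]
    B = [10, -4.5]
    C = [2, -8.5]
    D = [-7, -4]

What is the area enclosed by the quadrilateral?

Cross-terms: -41.75, -76, -67.5, -18.5  ⇒  Σ = -203.75
Area = |Σ|/2 = 101.875.

101.875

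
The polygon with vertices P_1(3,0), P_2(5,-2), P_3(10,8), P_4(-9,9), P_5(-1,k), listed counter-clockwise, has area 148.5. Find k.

-6

Write out the shoelace sum; only the two edges meeting at P_5 involve k:
2·Area = [((-9)·k − (-1)·9) + ((-1)·0 − 3·k)] + 216
       = -12·k + 225 = 297
⇒ k = -6.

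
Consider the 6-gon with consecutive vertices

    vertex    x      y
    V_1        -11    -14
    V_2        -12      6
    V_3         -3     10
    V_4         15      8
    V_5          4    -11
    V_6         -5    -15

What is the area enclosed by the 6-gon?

458.5

Apply Gauss's area formula: 2A = Σ (x_i·y_{i+1} − x_{i+1}·y_i), indices taken mod 6.
Σ = (-234) + (-102) + (-174) + (-197) + (-115) + (-95) = -917
Area = |Σ|/2 = 458.5.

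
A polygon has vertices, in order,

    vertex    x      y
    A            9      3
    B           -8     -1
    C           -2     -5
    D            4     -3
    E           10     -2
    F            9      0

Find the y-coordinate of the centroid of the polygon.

-157/146

Apply the shoelace (surveyor's) formula. First the cross-terms c_i = x_i·y_{i+1} − x_{i+1}·y_i:
  15, 38, 26, 22, 18, 27  ⇒  2A = 146, A = 73.
Then Σ (y_i + y_{i+1})·c_i = -471, so ȳ = -471 / (6·73) = -157/146.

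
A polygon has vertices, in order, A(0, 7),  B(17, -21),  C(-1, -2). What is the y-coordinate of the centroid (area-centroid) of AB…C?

-16/3

Apply Gauss's area formula. First the cross-terms c_i = x_i·y_{i+1} − x_{i+1}·y_i:
  -119, -55, -7  ⇒  2A = -181, A = -90.5.
Then Σ (y_i + y_{i+1})·c_i = 2896, so ȳ = 2896 / (6·(-90.5)) = -16/3.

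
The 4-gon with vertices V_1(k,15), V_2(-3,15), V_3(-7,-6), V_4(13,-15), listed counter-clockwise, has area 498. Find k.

15

The doubled signed area Σ (x_i y_{i+1} − x_{i+1} y_i) is linear in k.
With k=0 it equals 546; the coefficient of k is 30 (from the two edges through V_1).
So 30·k + 546 = 2·498 = 996 ⇒ k = 15.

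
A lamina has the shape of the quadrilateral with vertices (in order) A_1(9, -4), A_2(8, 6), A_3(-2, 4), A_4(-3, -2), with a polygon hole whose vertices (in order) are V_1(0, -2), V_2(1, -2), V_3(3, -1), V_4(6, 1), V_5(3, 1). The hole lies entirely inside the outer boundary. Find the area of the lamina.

81.5

Outer boundary:
Σ = (86) + (44) + (16) + (30) = 176
Area = |Σ|/2 = 88.
Hole:
Apply the shoelace formula: 2A = Σ (x_i·y_{i+1} − x_{i+1}·y_i), indices taken mod 5.
Σ = (2) + (5) + (9) + (3) + (-6) = 13
Area = |Σ|/2 = 6.5.
Net area = 88 − 6.5 = 81.5.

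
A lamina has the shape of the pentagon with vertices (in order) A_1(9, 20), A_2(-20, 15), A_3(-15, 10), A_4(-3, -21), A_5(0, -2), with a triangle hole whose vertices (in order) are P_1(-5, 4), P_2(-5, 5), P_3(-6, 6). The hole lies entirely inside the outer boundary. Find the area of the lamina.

Outer boundary:
Σ = (535) + (25) + (345) + (6) + (18) = 929
Area = |Σ|/2 = 464.5.
Hole:
Σ = (-5) + (0) + (6) = 1
Area = |Σ|/2 = 0.5.
Net area = 464.5 − 0.5 = 464.

464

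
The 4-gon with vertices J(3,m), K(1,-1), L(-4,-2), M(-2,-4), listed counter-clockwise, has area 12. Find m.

-3

The doubled signed area Σ (x_i y_{i+1} − x_{i+1} y_i) is linear in m.
With m=0 it equals 15; the coefficient of m is -3 (from the two edges through J).
So -3·m + 15 = 2·12 = 24 ⇒ m = -3.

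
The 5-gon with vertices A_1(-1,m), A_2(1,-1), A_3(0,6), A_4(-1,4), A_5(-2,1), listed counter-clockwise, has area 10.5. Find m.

0

The doubled signed area Σ (x_i y_{i+1} − x_{i+1} y_i) is linear in m.
With m=0 it equals 21; the coefficient of m is -3 (from the two edges through A_1).
So -3·m + 21 = 2·10.5 = 21 ⇒ m = 0.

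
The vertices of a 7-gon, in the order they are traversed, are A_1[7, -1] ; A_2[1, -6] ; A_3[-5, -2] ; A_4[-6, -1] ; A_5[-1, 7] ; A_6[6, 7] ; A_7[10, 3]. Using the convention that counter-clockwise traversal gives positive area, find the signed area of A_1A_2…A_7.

Σ = (-41) + (-32) + (-7) + (-43) + (-49) + (-52) + (-31) = -255
Signed area = Σ/2 = -127.5 (negative ⇒ clockwise traversal).

-127.5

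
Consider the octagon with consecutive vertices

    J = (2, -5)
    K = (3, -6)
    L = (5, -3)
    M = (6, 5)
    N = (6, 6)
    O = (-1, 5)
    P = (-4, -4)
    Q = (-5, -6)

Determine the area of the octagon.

Apply the surveyor's formula: 2A = Σ (x_i·y_{i+1} − x_{i+1}·y_i), indices taken mod 8.
Cross-terms: 3, 21, 43, 6, 36, 24, 4, 37  ⇒  Σ = 174
Area = |Σ|/2 = 87.

87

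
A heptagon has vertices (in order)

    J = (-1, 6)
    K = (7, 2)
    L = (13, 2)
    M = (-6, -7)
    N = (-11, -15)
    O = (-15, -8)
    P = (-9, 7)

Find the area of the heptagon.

241.5

Σ = (-44) + (-12) + (-79) + (13) + (-137) + (-177) + (-47) = -483
Area = |Σ|/2 = 241.5.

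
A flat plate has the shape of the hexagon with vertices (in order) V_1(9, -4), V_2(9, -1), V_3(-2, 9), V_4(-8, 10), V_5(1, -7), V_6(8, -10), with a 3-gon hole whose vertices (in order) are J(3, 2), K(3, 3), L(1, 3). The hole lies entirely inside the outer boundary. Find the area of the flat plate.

153

Outer boundary:
Apply the surveyor's formula: 2A = Σ (x_i·y_{i+1} − x_{i+1}·y_i), indices taken mod 6.
Σ = (27) + (79) + (52) + (46) + (46) + (58) = 308
Area = |Σ|/2 = 154.
Hole:
Apply the shoelace formula: 2A = Σ (x_i·y_{i+1} − x_{i+1}·y_i), indices taken mod 3.
J→K: (3)(3) − (3)(2) = 3
K→L: (3)(3) − (1)(3) = 6
L→J: (1)(2) − (3)(3) = -7
Σ = 2
Area = |Σ|/2 = 1.
Net area = 154 − 1 = 153.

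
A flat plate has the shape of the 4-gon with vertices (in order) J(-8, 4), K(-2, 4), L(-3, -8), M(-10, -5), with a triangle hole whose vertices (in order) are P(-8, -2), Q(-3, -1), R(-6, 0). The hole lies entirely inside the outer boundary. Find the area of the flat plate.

66.5

Outer boundary:
Apply the shoelace (surveyor's) formula: 2A = Σ (x_i·y_{i+1} − x_{i+1}·y_i), indices taken mod 4.
J→K: (-8)(4) − (-2)(4) = -24
K→L: (-2)(-8) − (-3)(4) = 28
L→M: (-3)(-5) − (-10)(-8) = -65
M→J: (-10)(4) − (-8)(-5) = -80
Σ = -141
Area = |Σ|/2 = 70.5.
Hole:
Σ = (2) + (-6) + (12) = 8
Area = |Σ|/2 = 4.
Net area = 70.5 − 4 = 66.5.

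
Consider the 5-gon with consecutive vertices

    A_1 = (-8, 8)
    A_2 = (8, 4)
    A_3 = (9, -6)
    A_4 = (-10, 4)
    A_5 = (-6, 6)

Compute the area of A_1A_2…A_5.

120

Apply the surveyor's formula: 2A = Σ (x_i·y_{i+1} − x_{i+1}·y_i), indices taken mod 5.
Cross-terms: -96, -84, -24, -36, 0  ⇒  Σ = -240
Area = |Σ|/2 = 120.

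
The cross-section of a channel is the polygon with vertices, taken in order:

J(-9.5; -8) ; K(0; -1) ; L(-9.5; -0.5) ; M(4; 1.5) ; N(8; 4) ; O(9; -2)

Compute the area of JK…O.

75.625

J→K: (-9.5)(-1) − (0)(-8) = 9.5
K→L: (0)(-0.5) − (-9.5)(-1) = -9.5
L→M: (-9.5)(1.5) − (4)(-0.5) = -12.25
M→N: (4)(4) − (8)(1.5) = 4
N→O: (8)(-2) − (9)(4) = -52
O→J: (9)(-8) − (-9.5)(-2) = -91
Σ = -151.25
Area = |Σ|/2 = 75.625.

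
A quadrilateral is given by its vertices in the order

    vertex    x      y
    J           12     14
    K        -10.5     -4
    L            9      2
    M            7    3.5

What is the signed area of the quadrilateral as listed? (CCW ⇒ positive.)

93.75

Apply the shoelace formula: 2A = Σ (x_i·y_{i+1} − x_{i+1}·y_i), indices taken mod 4.
Cross-terms: 99, 15, 17.5, 56  ⇒  Σ = 187.5
Signed area = Σ/2 = 93.75 (positive ⇒ counter-clockwise traversal).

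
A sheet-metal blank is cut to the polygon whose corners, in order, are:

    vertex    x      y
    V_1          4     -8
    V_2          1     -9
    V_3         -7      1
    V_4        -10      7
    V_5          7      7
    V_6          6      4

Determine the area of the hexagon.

Apply the shoelace formula: 2A = Σ (x_i·y_{i+1} − x_{i+1}·y_i), indices taken mod 6.
V_1→V_2: (4)(-9) − (1)(-8) = -28
V_2→V_3: (1)(1) − (-7)(-9) = -62
V_3→V_4: (-7)(7) − (-10)(1) = -39
V_4→V_5: (-10)(7) − (7)(7) = -119
V_5→V_6: (7)(4) − (6)(7) = -14
V_6→V_1: (6)(-8) − (4)(4) = -64
Σ = -326
Area = |Σ|/2 = 163.

163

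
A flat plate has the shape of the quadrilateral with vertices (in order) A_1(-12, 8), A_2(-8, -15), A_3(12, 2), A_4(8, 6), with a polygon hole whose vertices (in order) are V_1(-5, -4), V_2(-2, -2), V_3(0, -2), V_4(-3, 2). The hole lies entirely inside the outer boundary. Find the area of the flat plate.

289

Outer boundary:
Σ = (244) + (164) + (56) + (136) = 600
Area = |Σ|/2 = 300.
Hole:
Σ = (2) + (4) + (-6) + (22) = 22
Area = |Σ|/2 = 11.
Net area = 300 − 11 = 289.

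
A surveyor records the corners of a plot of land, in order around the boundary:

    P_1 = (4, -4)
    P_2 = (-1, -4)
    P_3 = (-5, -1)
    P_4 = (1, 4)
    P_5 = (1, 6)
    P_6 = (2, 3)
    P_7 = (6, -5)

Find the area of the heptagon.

Apply Gauss's area formula: 2A = Σ (x_i·y_{i+1} − x_{i+1}·y_i), indices taken mod 7.
P_1→P_2: (4)(-4) − (-1)(-4) = -20
P_2→P_3: (-1)(-1) − (-5)(-4) = -19
P_3→P_4: (-5)(4) − (1)(-1) = -19
P_4→P_5: (1)(6) − (1)(4) = 2
P_5→P_6: (1)(3) − (2)(6) = -9
P_6→P_7: (2)(-5) − (6)(3) = -28
P_7→P_1: (6)(-4) − (4)(-5) = -4
Σ = -97
Area = |Σ|/2 = 48.5.

48.5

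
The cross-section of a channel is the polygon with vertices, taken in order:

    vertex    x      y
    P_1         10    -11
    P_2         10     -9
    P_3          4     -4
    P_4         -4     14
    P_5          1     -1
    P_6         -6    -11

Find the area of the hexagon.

Σ = (20) + (-4) + (40) + (-10) + (-17) + (176) = 205
Area = |Σ|/2 = 102.5.

102.5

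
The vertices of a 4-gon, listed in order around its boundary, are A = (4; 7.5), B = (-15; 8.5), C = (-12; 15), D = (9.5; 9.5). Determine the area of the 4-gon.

Apply the surveyor's formula: 2A = Σ (x_i·y_{i+1} − x_{i+1}·y_i), indices taken mod 4.
Cross-terms: 146.5, -123, -256.5, 33.25  ⇒  Σ = -199.75
Area = |Σ|/2 = 99.875.

99.875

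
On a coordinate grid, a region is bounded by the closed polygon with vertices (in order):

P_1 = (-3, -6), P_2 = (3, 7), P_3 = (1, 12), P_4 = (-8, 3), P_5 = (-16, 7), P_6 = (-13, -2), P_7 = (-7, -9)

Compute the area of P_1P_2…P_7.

P_1→P_2: (-3)(7) − (3)(-6) = -3
P_2→P_3: (3)(12) − (1)(7) = 29
P_3→P_4: (1)(3) − (-8)(12) = 99
P_4→P_5: (-8)(7) − (-16)(3) = -8
P_5→P_6: (-16)(-2) − (-13)(7) = 123
P_6→P_7: (-13)(-9) − (-7)(-2) = 103
P_7→P_1: (-7)(-6) − (-3)(-9) = 15
Σ = 358
Area = |Σ|/2 = 179.

179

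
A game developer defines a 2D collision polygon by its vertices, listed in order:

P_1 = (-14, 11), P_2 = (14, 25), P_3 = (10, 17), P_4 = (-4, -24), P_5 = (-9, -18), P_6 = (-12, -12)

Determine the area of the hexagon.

620

Apply the shoelace (surveyor's) formula: 2A = Σ (x_i·y_{i+1} − x_{i+1}·y_i), indices taken mod 6.
Σ = (-504) + (-12) + (-172) + (-144) + (-108) + (-300) = -1240
Area = |Σ|/2 = 620.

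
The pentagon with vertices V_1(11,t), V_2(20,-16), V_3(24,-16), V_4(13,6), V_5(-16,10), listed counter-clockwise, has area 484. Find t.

Write out the shoelace sum; only the two edges meeting at V_1 involve t:
2·Area = [((-16)·t − 11·10) + (11·(-16) − 20·t)] + 642
       = -36·t + 356 = 968
⇒ t = -17.

-17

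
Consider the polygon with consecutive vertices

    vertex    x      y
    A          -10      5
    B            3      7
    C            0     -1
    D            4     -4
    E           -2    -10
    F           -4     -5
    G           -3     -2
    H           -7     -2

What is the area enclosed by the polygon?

Σ = (-85) + (-3) + (4) + (-48) + (-30) + (-7) + (-8) + (-55) = -232
Area = |Σ|/2 = 116.

116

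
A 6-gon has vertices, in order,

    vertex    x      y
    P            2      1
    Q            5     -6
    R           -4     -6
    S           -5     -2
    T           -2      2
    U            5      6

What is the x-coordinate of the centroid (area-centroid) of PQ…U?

Apply Gauss's area formula. First the cross-terms c_i = x_i·y_{i+1} − x_{i+1}·y_i:
  -17, -54, -22, -14, -22, -7  ⇒  2A = -136, A = -68.
Then Σ (x_i + x_{i+1})·c_i = 8, so x̄ = 8 / (6·(-68)) = -1/51.

-1/51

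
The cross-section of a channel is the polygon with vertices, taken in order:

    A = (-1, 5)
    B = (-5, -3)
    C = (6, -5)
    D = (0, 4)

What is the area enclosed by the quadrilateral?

49.5

Apply the surveyor's formula: 2A = Σ (x_i·y_{i+1} − x_{i+1}·y_i), indices taken mod 4.
Σ = (28) + (43) + (24) + (4) = 99
Area = |Σ|/2 = 49.5.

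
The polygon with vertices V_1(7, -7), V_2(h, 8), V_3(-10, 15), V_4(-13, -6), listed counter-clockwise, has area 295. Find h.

Write out the shoelace sum; only the two edges meeting at V_2 involve h:
2·Area = [(7·8 − h·(-7)) + (h·15 − (-10)·8)] + 388
       = 22·h + 524 = 590
⇒ h = 3.

3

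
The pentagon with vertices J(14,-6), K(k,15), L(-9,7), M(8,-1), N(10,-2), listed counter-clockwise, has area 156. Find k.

Write out the shoelace sum; only the two edges meeting at K involve k:
2·Area = [(14·15 − k·(-6)) + (k·7 − (-9)·15)] + -85
       = 13·k + 260 = 312
⇒ k = 4.

4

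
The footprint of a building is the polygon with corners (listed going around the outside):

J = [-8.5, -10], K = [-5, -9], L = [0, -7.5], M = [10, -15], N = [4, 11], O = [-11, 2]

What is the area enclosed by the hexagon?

282.5

Apply the shoelace (surveyor's) formula: 2A = Σ (x_i·y_{i+1} − x_{i+1}·y_i), indices taken mod 6.
Σ = (26.5) + (37.5) + (75) + (170) + (129) + (127) = 565
Area = |Σ|/2 = 282.5.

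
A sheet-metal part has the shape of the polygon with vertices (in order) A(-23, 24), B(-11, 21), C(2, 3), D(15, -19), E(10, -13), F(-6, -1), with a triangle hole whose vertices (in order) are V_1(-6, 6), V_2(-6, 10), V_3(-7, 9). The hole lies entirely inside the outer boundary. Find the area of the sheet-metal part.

316.5

Outer boundary:
Σ = (-219) + (-75) + (-83) + (-5) + (-88) + (-167) = -637
Area = |Σ|/2 = 318.5.
Hole:
V_1→V_2: (-6)(10) − (-6)(6) = -24
V_2→V_3: (-6)(9) − (-7)(10) = 16
V_3→V_1: (-7)(6) − (-6)(9) = 12
Σ = 4
Area = |Σ|/2 = 2.
Net area = 318.5 − 2 = 316.5.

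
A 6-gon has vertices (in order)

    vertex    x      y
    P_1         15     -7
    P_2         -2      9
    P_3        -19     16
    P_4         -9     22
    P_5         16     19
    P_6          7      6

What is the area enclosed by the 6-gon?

356.5

Apply the shoelace (surveyor's) formula: 2A = Σ (x_i·y_{i+1} − x_{i+1}·y_i), indices taken mod 6.
Σ = (121) + (139) + (-274) + (-523) + (-37) + (-139) = -713
Area = |Σ|/2 = 356.5.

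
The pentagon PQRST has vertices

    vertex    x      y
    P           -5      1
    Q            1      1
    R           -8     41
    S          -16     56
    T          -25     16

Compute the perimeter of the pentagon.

|PQ| = √((6)² + (0)²) = √36 = 6
|QR| = √((-9)² + (40)²) = √1681 = 41
|RS| = √((-8)² + (15)²) = √289 = 17
|ST| = √((-9)² + (-40)²) = √1681 = 41
|TP| = √((20)² + (-15)²) = √625 = 25
Perimeter = 6 + 41 + 17 + 41 + 25 = 130.

130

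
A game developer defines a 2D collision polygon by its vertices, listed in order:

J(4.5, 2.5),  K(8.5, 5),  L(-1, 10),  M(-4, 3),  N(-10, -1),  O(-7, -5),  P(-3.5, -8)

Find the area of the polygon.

135.5

Apply Gauss's area formula: 2A = Σ (x_i·y_{i+1} − x_{i+1}·y_i), indices taken mod 7.
Σ = (1.25) + (90) + (37) + (34) + (43) + (38.5) + (27.25) = 271
Area = |Σ|/2 = 135.5.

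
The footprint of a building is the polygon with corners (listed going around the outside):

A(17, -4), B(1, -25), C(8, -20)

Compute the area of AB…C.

33.5

Apply the shoelace (surveyor's) formula: 2A = Σ (x_i·y_{i+1} − x_{i+1}·y_i), indices taken mod 3.
Σ = (-421) + (180) + (308) = 67
Area = |Σ|/2 = 33.5.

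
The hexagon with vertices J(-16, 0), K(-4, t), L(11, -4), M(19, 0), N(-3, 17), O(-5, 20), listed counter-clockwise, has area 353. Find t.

2

The doubled signed area Σ (x_i y_{i+1} − x_{i+1} y_i) is linear in t.
With t=0 it equals 760; the coefficient of t is -27 (from the two edges through K).
So -27·t + 760 = 2·353 = 706 ⇒ t = 2.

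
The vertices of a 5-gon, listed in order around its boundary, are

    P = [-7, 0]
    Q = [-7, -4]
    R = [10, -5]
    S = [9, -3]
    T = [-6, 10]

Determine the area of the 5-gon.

Apply the surveyor's formula: 2A = Σ (x_i·y_{i+1} − x_{i+1}·y_i), indices taken mod 5.
P→Q: (-7)(-4) − (-7)(0) = 28
Q→R: (-7)(-5) − (10)(-4) = 75
R→S: (10)(-3) − (9)(-5) = 15
S→T: (9)(10) − (-6)(-3) = 72
T→P: (-6)(0) − (-7)(10) = 70
Σ = 260
Area = |Σ|/2 = 130.

130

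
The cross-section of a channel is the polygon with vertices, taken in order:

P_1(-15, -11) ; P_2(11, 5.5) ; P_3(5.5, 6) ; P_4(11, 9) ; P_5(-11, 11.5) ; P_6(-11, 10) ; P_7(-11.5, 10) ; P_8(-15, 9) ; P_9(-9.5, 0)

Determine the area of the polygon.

270.625

Apply Gauss's area formula: 2A = Σ (x_i·y_{i+1} − x_{i+1}·y_i), indices taken mod 9.
Cross-terms: 38.5, 35.75, -16.5, 225.5, 16.5, 5, 46.5, 85.5, 104.5  ⇒  Σ = 541.25
Area = |Σ|/2 = 270.625.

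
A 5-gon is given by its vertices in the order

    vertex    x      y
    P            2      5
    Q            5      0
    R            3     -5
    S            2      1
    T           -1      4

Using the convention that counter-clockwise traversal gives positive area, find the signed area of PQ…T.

-20.5

P→Q: (2)(0) − (5)(5) = -25
Q→R: (5)(-5) − (3)(0) = -25
R→S: (3)(1) − (2)(-5) = 13
S→T: (2)(4) − (-1)(1) = 9
T→P: (-1)(5) − (2)(4) = -13
Σ = -41
Signed area = Σ/2 = -20.5 (negative ⇒ clockwise traversal).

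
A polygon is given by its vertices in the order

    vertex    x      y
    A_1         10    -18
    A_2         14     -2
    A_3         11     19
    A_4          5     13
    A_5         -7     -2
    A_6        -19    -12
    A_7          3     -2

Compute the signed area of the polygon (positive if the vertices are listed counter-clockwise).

367.5

Apply Gauss's area formula: 2A = Σ (x_i·y_{i+1} − x_{i+1}·y_i), indices taken mod 7.
Σ = (232) + (288) + (48) + (81) + (46) + (74) + (-34) = 735
Signed area = Σ/2 = 367.5 (positive ⇒ counter-clockwise traversal).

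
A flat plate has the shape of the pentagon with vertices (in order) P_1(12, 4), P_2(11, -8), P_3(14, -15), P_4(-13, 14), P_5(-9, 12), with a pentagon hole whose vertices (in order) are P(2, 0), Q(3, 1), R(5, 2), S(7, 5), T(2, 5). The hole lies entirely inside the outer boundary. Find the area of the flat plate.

186.5

Outer boundary:
Apply the shoelace formula: 2A = Σ (x_i·y_{i+1} − x_{i+1}·y_i), indices taken mod 5.
Σ = (-140) + (-53) + (1) + (-30) + (-180) = -402
Area = |Σ|/2 = 201.
Hole:
Σ = (2) + (1) + (11) + (25) + (-10) = 29
Area = |Σ|/2 = 14.5.
Net area = 201 − 14.5 = 186.5.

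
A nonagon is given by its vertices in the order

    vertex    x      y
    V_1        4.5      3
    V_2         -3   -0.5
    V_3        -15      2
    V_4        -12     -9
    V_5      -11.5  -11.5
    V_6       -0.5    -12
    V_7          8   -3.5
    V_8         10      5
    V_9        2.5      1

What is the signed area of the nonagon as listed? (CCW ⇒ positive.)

Σ = (6.75) + (-13.5) + (159) + (34.5) + (132.25) + (97.75) + (75) + (-2.5) + (3) = 492.25
Signed area = Σ/2 = 246.125 (positive ⇒ counter-clockwise traversal).

246.125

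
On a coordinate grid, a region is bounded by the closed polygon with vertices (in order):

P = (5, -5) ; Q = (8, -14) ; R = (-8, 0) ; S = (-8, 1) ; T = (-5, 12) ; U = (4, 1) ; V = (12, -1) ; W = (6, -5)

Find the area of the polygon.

Apply Gauss's area formula: 2A = Σ (x_i·y_{i+1} − x_{i+1}·y_i), indices taken mod 8.
Σ = (-30) + (-112) + (-8) + (-91) + (-53) + (-16) + (-54) + (-5) = -369
Area = |Σ|/2 = 184.5.

184.5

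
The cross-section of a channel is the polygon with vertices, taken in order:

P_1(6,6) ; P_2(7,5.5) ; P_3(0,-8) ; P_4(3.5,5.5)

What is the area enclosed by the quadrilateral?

Apply the shoelace (surveyor's) formula: 2A = Σ (x_i·y_{i+1} − x_{i+1}·y_i), indices taken mod 4.
Σ = (-9) + (-56) + (28) + (-12) = -49
Area = |Σ|/2 = 24.5.

24.5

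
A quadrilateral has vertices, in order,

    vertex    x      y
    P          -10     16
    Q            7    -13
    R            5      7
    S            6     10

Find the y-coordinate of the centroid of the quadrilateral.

767/168

Apply the shoelace formula. First the cross-terms c_i = x_i·y_{i+1} − x_{i+1}·y_i:
  18, 114, 8, 196  ⇒  2A = 336, A = 168.
Then Σ (y_i + y_{i+1})·c_i = 4602, so ȳ = 4602 / (6·168) = 767/168.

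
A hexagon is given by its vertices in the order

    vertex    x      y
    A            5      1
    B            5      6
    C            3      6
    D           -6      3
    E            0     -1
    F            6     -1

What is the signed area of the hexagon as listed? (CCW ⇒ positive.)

Apply the shoelace formula: 2A = Σ (x_i·y_{i+1} − x_{i+1}·y_i), indices taken mod 6.
Σ = (25) + (12) + (45) + (6) + (6) + (11) = 105
Signed area = Σ/2 = 52.5 (positive ⇒ counter-clockwise traversal).

52.5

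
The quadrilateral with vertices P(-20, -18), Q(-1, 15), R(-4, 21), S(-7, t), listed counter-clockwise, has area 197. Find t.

Write out the shoelace sum; only the two edges meeting at S involve t:
2·Area = [((-4)·t − (-7)·21) + ((-7)·(-18) − (-20)·t)] + -279
       = 16·t + -6 = 394
⇒ t = 25.

25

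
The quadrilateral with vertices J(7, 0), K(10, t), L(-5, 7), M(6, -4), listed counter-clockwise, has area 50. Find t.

The doubled signed area Σ (x_i y_{i+1} − x_{i+1} y_i) is linear in t.
With t=0 it equals 76; the coefficient of t is 12 (from the two edges through K).
So 12·t + 76 = 2·50 = 100 ⇒ t = 2.

2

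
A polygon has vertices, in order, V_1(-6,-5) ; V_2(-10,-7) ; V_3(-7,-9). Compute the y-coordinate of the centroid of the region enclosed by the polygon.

Apply the surveyor's formula. First the cross-terms c_i = x_i·y_{i+1} − x_{i+1}·y_i:
  -8, 41, -19  ⇒  2A = 14, A = 7.
Then Σ (y_i + y_{i+1})·c_i = -294, so ȳ = -294 / (6·7) = -7.

-7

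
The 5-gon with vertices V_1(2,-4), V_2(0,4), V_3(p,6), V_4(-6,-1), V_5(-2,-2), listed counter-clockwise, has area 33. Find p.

0

Write out the shoelace sum; only the two edges meeting at V_3 involve p:
2·Area = [(0·6 − p·4) + (p·(-1) − (-6)·6)] + 30
       = -5·p + 66 = 66
⇒ p = 0.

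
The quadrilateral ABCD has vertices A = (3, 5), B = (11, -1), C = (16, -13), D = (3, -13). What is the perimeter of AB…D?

|AB| = √((8)² + (-6)²) = √100 = 10
|BC| = √((5)² + (-12)²) = √169 = 13
|CD| = √((-13)² + (0)²) = √169 = 13
|DA| = √((0)² + (18)²) = √324 = 18
Perimeter = 10 + 13 + 13 + 18 = 54.

54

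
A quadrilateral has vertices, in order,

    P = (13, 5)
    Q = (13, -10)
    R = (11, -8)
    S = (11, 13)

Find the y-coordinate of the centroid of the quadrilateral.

Apply the shoelace (surveyor's) formula. First the cross-terms c_i = x_i·y_{i+1} − x_{i+1}·y_i:
  -195, 6, 231, -114  ⇒  2A = -72, A = -36.
Then Σ (y_i + y_{i+1})·c_i = -30, so ȳ = -30 / (6·(-36)) = 5/36.

5/36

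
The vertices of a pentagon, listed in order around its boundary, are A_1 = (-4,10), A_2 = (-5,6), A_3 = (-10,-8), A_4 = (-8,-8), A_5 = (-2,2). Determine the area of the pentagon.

Σ = (26) + (100) + (16) + (-32) + (-12) = 98
Area = |Σ|/2 = 49.

49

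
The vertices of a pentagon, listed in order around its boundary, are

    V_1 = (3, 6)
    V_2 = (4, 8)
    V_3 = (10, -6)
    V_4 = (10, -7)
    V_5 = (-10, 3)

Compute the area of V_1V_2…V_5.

Apply Gauss's area formula: 2A = Σ (x_i·y_{i+1} − x_{i+1}·y_i), indices taken mod 5.
Σ = (0) + (-104) + (-10) + (-40) + (-69) = -223
Area = |Σ|/2 = 111.5.

111.5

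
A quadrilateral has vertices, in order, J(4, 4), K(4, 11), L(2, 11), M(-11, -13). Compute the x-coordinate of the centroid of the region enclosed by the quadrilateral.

-185/153

Apply Gauss's area formula. First the cross-terms c_i = x_i·y_{i+1} − x_{i+1}·y_i:
  28, 22, 95, 8  ⇒  2A = 153, A = 76.5.
Then Σ (x_i + x_{i+1})·c_i = -555, so x̄ = -555 / (6·76.5) = -185/153.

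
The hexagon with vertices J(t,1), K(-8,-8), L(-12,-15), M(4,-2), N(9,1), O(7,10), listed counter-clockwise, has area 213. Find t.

The doubled signed area Σ (x_i y_{i+1} − x_{i+1} y_i) is linear in t.
With t=0 it equals 228; the coefficient of t is -18 (from the two edges through J).
So -18·t + 228 = 2·213 = 426 ⇒ t = -11.

-11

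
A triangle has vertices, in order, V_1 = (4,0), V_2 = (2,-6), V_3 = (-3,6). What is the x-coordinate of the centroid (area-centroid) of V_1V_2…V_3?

1

Apply the shoelace formula. First the cross-terms c_i = x_i·y_{i+1} − x_{i+1}·y_i:
  -24, -6, -24  ⇒  2A = -54, A = -27.
Then Σ (x_i + x_{i+1})·c_i = -162, so x̄ = -162 / (6·(-27)) = 1.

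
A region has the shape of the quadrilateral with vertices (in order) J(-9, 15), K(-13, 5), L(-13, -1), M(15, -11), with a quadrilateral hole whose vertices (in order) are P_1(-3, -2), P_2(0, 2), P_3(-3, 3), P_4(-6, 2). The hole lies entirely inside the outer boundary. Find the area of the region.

Outer boundary:
Apply the shoelace (surveyor's) formula: 2A = Σ (x_i·y_{i+1} − x_{i+1}·y_i), indices taken mod 4.
Cross-terms: 150, 78, 158, 126  ⇒  Σ = 512
Area = |Σ|/2 = 256.
Hole:
Σ = (-6) + (6) + (12) + (18) = 30
Area = |Σ|/2 = 15.
Net area = 256 − 15 = 241.

241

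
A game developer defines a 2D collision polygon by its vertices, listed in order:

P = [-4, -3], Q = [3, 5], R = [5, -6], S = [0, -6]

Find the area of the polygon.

54

Apply the shoelace (surveyor's) formula: 2A = Σ (x_i·y_{i+1} − x_{i+1}·y_i), indices taken mod 4.
Σ = (-11) + (-43) + (-30) + (-24) = -108
Area = |Σ|/2 = 54.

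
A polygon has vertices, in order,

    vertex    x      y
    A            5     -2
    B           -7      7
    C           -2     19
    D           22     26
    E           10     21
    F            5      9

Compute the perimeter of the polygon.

|AB| = √((-12)² + (9)²) = √225 = 15
|BC| = √((5)² + (12)²) = √169 = 13
|CD| = √((24)² + (7)²) = √625 = 25
|DE| = √((-12)² + (-5)²) = √169 = 13
|EF| = √((-5)² + (-12)²) = √169 = 13
|FA| = √((0)² + (-11)²) = √121 = 11
Perimeter = 15 + 13 + 25 + 13 + 13 + 11 = 90.

90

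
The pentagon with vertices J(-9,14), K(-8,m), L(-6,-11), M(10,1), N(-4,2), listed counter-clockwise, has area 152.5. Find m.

-5

The doubled signed area Σ (x_i y_{i+1} − x_{i+1} y_i) is linear in m.
With m=0 it equals 290; the coefficient of m is -3 (from the two edges through K).
So -3·m + 290 = 2·152.5 = 305 ⇒ m = -5.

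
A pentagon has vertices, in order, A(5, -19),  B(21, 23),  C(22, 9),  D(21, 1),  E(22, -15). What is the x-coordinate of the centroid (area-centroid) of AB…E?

16

Apply the shoelace (surveyor's) formula. First the cross-terms c_i = x_i·y_{i+1} − x_{i+1}·y_i:
  514, -317, -167, -337, -343  ⇒  2A = -650, A = -325.
Then Σ (x_i + x_{i+1})·c_i = -31200, so x̄ = -31200 / (6·(-325)) = 16.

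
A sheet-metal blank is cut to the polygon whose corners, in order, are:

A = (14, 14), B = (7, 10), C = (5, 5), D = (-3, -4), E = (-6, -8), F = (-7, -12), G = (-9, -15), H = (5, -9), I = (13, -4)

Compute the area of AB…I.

Apply the shoelace (surveyor's) formula: 2A = Σ (x_i·y_{i+1} − x_{i+1}·y_i), indices taken mod 9.
Σ = (42) + (-15) + (-5) + (0) + (16) + (-3) + (156) + (97) + (238) = 526
Area = |Σ|/2 = 263.

263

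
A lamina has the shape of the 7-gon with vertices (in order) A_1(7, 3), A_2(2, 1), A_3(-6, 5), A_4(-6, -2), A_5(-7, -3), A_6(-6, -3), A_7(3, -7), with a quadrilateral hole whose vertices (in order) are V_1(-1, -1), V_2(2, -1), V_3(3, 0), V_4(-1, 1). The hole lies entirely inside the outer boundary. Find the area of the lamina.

Outer boundary:
Apply Gauss's area formula: 2A = Σ (x_i·y_{i+1} − x_{i+1}·y_i), indices taken mod 7.
A_1→A_2: (7)(1) − (2)(3) = 1
A_2→A_3: (2)(5) − (-6)(1) = 16
A_3→A_4: (-6)(-2) − (-6)(5) = 42
A_4→A_5: (-6)(-3) − (-7)(-2) = 4
A_5→A_6: (-7)(-3) − (-6)(-3) = 3
A_6→A_7: (-6)(-7) − (3)(-3) = 51
A_7→A_1: (3)(3) − (7)(-7) = 58
Σ = 175
Area = |Σ|/2 = 87.5.
Hole:
Σ = (3) + (3) + (3) + (2) = 11
Area = |Σ|/2 = 5.5.
Net area = 87.5 − 5.5 = 82.

82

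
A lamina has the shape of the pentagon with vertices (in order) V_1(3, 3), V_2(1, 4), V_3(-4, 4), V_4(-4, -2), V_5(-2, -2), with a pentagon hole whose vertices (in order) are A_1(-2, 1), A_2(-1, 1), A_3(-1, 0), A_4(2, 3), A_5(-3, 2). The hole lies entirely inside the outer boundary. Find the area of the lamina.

Outer boundary:
Apply Gauss's area formula: 2A = Σ (x_i·y_{i+1} − x_{i+1}·y_i), indices taken mod 5.
Σ = (9) + (20) + (24) + (4) + (0) = 57
Area = |Σ|/2 = 28.5.
Hole:
Σ = (-1) + (1) + (-3) + (13) + (1) = 11
Area = |Σ|/2 = 5.5.
Net area = 28.5 − 5.5 = 23.

23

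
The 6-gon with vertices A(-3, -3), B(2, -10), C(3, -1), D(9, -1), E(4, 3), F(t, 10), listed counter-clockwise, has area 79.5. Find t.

The doubled signed area Σ (x_i y_{i+1} − x_{i+1} y_i) is linear in t.
With t=0 it equals 171; the coefficient of t is -6 (from the two edges through F).
So -6·t + 171 = 2·79.5 = 159 ⇒ t = 2.

2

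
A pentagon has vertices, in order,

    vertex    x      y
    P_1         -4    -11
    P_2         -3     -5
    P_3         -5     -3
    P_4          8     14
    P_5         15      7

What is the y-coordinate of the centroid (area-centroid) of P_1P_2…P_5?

476/183

Apply the shoelace (surveyor's) formula. First the cross-terms c_i = x_i·y_{i+1} − x_{i+1}·y_i:
  -13, -16, -46, -154, -137  ⇒  2A = -366, A = -183.
Then Σ (y_i + y_{i+1})·c_i = -2856, so ȳ = -2856 / (6·(-183)) = 476/183.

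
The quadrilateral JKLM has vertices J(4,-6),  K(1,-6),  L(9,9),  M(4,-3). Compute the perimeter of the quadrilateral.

36

|JK| = √((-3)² + (0)²) = √9 = 3
|KL| = √((8)² + (15)²) = √289 = 17
|LM| = √((-5)² + (-12)²) = √169 = 13
|MJ| = √((0)² + (-3)²) = √9 = 3
Perimeter = 3 + 17 + 13 + 3 = 36.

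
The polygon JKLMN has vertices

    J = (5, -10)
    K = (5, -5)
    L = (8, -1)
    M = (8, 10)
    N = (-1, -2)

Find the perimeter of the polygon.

46

|JK| = √((0)² + (5)²) = √25 = 5
|KL| = √((3)² + (4)²) = √25 = 5
|LM| = √((0)² + (11)²) = √121 = 11
|MN| = √((-9)² + (-12)²) = √225 = 15
|NJ| = √((6)² + (-8)²) = √100 = 10
Perimeter = 5 + 5 + 11 + 15 + 10 = 46.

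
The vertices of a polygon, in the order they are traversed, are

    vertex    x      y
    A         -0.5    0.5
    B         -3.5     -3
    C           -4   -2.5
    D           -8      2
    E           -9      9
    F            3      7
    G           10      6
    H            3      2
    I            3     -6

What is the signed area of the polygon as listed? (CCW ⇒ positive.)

-123.75

Apply Gauss's area formula: 2A = Σ (x_i·y_{i+1} − x_{i+1}·y_i), indices taken mod 9.
Cross-terms: 3.25, -3.25, -28, -54, -90, -52, 2, -24, -1.5  ⇒  Σ = -247.5
Signed area = Σ/2 = -123.75 (negative ⇒ clockwise traversal).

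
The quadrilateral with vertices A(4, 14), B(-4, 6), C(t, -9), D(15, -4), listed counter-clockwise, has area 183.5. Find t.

Write out the shoelace sum; only the two edges meeting at C involve t:
2·Area = [((-4)·(-9) − t·6) + (t·(-4) − 15·(-9))] + 306
       = -10·t + 477 = 367
⇒ t = 11.

11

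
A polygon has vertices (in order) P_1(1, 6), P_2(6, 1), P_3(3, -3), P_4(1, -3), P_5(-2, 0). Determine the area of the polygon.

Apply the shoelace formula: 2A = Σ (x_i·y_{i+1} − x_{i+1}·y_i), indices taken mod 5.
Σ = (-35) + (-21) + (-6) + (-6) + (-12) = -80
Area = |Σ|/2 = 40.

40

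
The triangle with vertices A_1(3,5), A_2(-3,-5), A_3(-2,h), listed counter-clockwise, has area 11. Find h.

The doubled signed area Σ (x_i y_{i+1} − x_{i+1} y_i) is linear in h.
With h=0 it equals -20; the coefficient of h is -6 (from the two edges through A_3).
So -6·h + -20 = 2·11 = 22 ⇒ h = -7.

-7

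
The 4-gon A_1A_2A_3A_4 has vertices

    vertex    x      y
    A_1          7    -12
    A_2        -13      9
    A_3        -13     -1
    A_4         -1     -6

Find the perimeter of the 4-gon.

|A_1A_2| = √((-20)² + (21)²) = √841 = 29
|A_2A_3| = √((0)² + (-10)²) = √100 = 10
|A_3A_4| = √((12)² + (-5)²) = √169 = 13
|A_4A_1| = √((8)² + (-6)²) = √100 = 10
Perimeter = 29 + 10 + 13 + 10 = 62.

62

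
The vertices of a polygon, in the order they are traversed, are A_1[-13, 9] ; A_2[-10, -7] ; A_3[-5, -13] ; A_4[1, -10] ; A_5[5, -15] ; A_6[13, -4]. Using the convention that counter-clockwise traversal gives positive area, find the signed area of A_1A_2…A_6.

307

Apply the shoelace (surveyor's) formula: 2A = Σ (x_i·y_{i+1} − x_{i+1}·y_i), indices taken mod 6.
Σ = (181) + (95) + (63) + (35) + (175) + (65) = 614
Signed area = Σ/2 = 307 (positive ⇒ counter-clockwise traversal).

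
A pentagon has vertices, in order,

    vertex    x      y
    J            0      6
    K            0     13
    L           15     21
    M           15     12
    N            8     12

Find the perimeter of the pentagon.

50

|JK| = √((0)² + (7)²) = √49 = 7
|KL| = √((15)² + (8)²) = √289 = 17
|LM| = √((0)² + (-9)²) = √81 = 9
|MN| = √((-7)² + (0)²) = √49 = 7
|NJ| = √((-8)² + (-6)²) = √100 = 10
Perimeter = 7 + 17 + 9 + 7 + 10 = 50.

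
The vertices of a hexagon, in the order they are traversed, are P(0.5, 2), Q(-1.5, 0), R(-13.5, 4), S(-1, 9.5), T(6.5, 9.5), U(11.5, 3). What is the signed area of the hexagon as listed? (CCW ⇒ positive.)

-133.375

Apply the shoelace formula: 2A = Σ (x_i·y_{i+1} − x_{i+1}·y_i), indices taken mod 6.
Σ = (3) + (-6) + (-124.25) + (-71.25) + (-89.75) + (21.5) = -266.75
Signed area = Σ/2 = -133.375 (negative ⇒ clockwise traversal).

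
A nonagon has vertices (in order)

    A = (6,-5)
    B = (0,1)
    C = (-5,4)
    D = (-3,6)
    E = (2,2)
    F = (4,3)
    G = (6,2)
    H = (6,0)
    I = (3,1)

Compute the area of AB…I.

Σ = (6) + (5) + (-18) + (-18) + (-2) + (-10) + (-12) + (6) + (-21) = -64
Area = |Σ|/2 = 32.

32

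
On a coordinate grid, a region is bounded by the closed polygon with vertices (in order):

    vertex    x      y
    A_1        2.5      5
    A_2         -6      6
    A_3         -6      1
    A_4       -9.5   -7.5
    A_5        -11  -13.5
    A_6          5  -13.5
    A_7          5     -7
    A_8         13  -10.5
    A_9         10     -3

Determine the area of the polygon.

Apply Gauss's area formula: 2A = Σ (x_i·y_{i+1} − x_{i+1}·y_i), indices taken mod 9.
Σ = (45) + (30) + (54.5) + (45.75) + (216) + (32.5) + (38.5) + (66) + (57.5) = 585.75
Area = |Σ|/2 = 292.875.

292.875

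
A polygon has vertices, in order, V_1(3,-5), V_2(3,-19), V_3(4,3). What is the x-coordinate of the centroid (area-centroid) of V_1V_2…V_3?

10/3

Apply the surveyor's formula. First the cross-terms c_i = x_i·y_{i+1} − x_{i+1}·y_i:
  -42, 85, -29  ⇒  2A = 14, A = 7.
Then Σ (x_i + x_{i+1})·c_i = 140, so x̄ = 140 / (6·7) = 10/3.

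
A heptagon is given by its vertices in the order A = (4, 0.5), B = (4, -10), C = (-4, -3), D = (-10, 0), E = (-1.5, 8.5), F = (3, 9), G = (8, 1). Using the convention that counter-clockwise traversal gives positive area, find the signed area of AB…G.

-158.5

Cross-terms: -42, -52, -30, -85, -39, -69, 0  ⇒  Σ = -317
Signed area = Σ/2 = -158.5 (negative ⇒ clockwise traversal).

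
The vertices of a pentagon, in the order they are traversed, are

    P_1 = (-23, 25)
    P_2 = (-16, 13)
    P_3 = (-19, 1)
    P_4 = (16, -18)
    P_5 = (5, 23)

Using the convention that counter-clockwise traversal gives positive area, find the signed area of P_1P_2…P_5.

885

Apply Gauss's area formula: 2A = Σ (x_i·y_{i+1} − x_{i+1}·y_i), indices taken mod 5.
P_1→P_2: (-23)(13) − (-16)(25) = 101
P_2→P_3: (-16)(1) − (-19)(13) = 231
P_3→P_4: (-19)(-18) − (16)(1) = 326
P_4→P_5: (16)(23) − (5)(-18) = 458
P_5→P_1: (5)(25) − (-23)(23) = 654
Σ = 1770
Signed area = Σ/2 = 885 (positive ⇒ counter-clockwise traversal).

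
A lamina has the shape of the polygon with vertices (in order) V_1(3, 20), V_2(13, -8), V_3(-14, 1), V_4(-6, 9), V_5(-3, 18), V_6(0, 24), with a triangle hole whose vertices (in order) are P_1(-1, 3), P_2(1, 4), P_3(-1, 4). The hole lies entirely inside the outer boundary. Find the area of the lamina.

363

Outer boundary:
Cross-terms: -284, -99, -120, -81, -72, -72  ⇒  Σ = -728
Area = |Σ|/2 = 364.
Hole:
Σ = (-7) + (8) + (1) = 2
Area = |Σ|/2 = 1.
Net area = 364 − 1 = 363.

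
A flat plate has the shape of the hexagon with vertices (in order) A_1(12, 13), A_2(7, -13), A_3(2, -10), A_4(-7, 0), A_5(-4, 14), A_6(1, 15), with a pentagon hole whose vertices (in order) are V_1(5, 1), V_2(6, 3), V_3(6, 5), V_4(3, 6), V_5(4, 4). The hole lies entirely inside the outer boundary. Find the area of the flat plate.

343

Outer boundary:
Σ = (-247) + (-44) + (-70) + (-98) + (-74) + (-167) = -700
Area = |Σ|/2 = 350.
Hole:
Apply the shoelace formula: 2A = Σ (x_i·y_{i+1} − x_{i+1}·y_i), indices taken mod 5.
Cross-terms: 9, 12, 21, -12, -16  ⇒  Σ = 14
Area = |Σ|/2 = 7.
Net area = 350 − 7 = 343.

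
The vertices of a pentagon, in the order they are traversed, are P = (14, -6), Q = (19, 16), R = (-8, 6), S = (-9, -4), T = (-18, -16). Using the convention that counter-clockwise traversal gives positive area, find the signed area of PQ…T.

Σ = (338) + (242) + (86) + (72) + (332) = 1070
Signed area = Σ/2 = 535 (positive ⇒ counter-clockwise traversal).

535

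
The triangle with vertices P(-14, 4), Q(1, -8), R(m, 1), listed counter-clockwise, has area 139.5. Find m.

13

The doubled signed area Σ (x_i y_{i+1} − x_{i+1} y_i) is linear in m.
With m=0 it equals 123; the coefficient of m is 12 (from the two edges through R).
So 12·m + 123 = 2·139.5 = 279 ⇒ m = 13.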